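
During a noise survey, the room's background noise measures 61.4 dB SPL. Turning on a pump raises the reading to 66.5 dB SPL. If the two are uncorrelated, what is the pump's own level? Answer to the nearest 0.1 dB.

Subtract intensities: L_src = 10·log₁₀(10^(L_total/10) − 10^(L_bg/10)).
L_src = 10·log₁₀(10^(66.5/10) − 10^(61.4/10)) = 10·log₁₀(3086000) = 64.9 dB SPL.

64.9 dB SPL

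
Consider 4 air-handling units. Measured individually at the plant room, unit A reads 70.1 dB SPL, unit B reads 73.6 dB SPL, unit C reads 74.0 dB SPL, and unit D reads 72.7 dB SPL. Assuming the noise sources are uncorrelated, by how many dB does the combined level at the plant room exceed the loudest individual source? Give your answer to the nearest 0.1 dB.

Uncorrelated sources add in intensity (power), not in dB.
L_total = 10·log₁₀(10^(70.1/10) + 10^(73.6/10) + 10^(74.0/10) + 10^(72.7/10)) = 78.86 dB SPL.
Excess over the loudest (74.0 dB): 78.86 − 74.0 = 4.9 dB.

4.9 dB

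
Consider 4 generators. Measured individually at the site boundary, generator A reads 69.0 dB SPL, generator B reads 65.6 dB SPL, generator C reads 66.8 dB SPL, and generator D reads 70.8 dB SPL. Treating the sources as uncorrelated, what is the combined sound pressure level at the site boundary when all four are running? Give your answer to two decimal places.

74.53 dB SPL

Add the sources as powers (linear), then convert back to dB:
L_total = 10·log₁₀(10^(69.0/10) + 10^(65.6/10) + 10^(66.8/10) + 10^(70.8/10)) = 10·log₁₀(28380000) = 74.53 dB SPL.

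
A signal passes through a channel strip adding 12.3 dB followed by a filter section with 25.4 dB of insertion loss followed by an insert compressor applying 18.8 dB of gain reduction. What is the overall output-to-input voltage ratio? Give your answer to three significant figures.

Net gain = 12.3 + (−25.4) + (−18.8) = -31.9 dB.
Voltage ratio = 10^(-31.9/20) = 0.0254.

0.0254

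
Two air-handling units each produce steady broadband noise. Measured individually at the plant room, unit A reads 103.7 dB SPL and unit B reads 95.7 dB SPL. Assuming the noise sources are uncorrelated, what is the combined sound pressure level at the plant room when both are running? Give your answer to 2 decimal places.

104.34 dB SPL

Add the sources as powers (linear), then convert back to dB:
L_total = 10·log₁₀(10^(103.7/10) + 10^(95.7/10)) = 10·log₁₀(27158000000) = 104.34 dB SPL.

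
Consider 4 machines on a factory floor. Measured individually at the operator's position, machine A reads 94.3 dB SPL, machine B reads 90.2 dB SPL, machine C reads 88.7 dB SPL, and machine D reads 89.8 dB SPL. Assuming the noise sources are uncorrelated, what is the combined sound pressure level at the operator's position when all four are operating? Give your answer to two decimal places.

97.35 dB SPL

Add the sources as powers (linear), then convert back to dB:
L_total = 10·log₁₀(10^(94.3/10) + 10^(90.2/10) + 10^(88.7/10) + 10^(89.8/10)) = 10·log₁₀(5435000000) = 97.35 dB SPL.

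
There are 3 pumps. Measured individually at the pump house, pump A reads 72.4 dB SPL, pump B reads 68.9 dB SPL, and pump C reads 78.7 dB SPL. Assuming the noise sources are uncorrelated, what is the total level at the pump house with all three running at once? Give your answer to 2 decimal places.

79.97 dB SPL

Incoherent sources sum as intensities:
L_total = 10·log₁₀(10^(72.4/10) + 10^(68.9/10) + 10^(78.7/10)) = 10·log₁₀(99270000) = 79.97 dB SPL.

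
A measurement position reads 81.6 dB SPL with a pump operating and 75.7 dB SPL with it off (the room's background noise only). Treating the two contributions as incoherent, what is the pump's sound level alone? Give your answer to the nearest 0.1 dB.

80.3 dB SPL

Subtract intensities: L_src = 10·log₁₀(10^(L_total/10) − 10^(L_bg/10)).
L_src = 10·log₁₀(10^(81.6/10) − 10^(75.7/10)) = 10·log₁₀(107400000) = 80.3 dB SPL.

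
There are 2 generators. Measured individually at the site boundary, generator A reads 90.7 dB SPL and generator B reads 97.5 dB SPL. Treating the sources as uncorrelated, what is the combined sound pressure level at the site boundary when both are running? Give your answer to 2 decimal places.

98.32 dB SPL

Add the sources as powers (linear), then convert back to dB:
L_total = 10·log₁₀(10^(90.7/10) + 10^(97.5/10)) = 10·log₁₀(6798000000) = 98.32 dB SPL.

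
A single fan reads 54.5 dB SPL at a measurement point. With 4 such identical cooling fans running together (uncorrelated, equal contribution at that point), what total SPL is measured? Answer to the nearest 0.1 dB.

4 equal incoherent sources raise the level by 10·log₁₀(4) = 6.02 dB.
L_total = 54.5 + 6.02 = 60.5 dB SPL.

60.5 dB SPL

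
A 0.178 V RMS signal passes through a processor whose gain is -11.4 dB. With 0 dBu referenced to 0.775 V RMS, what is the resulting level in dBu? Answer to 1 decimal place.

Input level: 20·log₁₀(0.178/0.775) = -12.78 dBu.
Output: -12.78 − 11.4 = -24.2 dBu.

-24.2 dBu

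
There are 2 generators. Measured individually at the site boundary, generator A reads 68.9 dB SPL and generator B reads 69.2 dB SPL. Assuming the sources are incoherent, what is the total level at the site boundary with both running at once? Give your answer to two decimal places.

Uncorrelated sources add in intensity (power), not in dB.
L_total = 10·log₁₀(10^(68.9/10) + 10^(69.2/10)) = 10·log₁₀(16080000) = 72.06 dB SPL.

72.06 dB SPL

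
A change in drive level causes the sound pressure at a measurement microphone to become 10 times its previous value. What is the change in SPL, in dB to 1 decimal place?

20.0 dB

SPL change from a pressure ratio uses the 20·log₁₀ form:
20·log₁₀(10) = 20.0 dB.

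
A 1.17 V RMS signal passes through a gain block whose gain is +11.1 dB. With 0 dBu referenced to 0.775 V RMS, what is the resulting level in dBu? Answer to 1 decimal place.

Input level: 20·log₁₀(1.17/0.775) = 3.58 dBu.
Output: 3.58 + 11.1 = +14.7 dBu.

+14.7 dBu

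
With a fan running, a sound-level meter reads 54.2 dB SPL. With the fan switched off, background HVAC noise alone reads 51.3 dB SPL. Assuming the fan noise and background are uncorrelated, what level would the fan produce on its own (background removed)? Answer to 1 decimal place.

Subtract intensities: L_src = 10·log₁₀(10^(L_total/10) − 10^(L_bg/10)).
L_src = 10·log₁₀(10^(54.2/10) − 10^(51.3/10)) = 10·log₁₀(128100) = 51.1 dB SPL.

51.1 dB SPL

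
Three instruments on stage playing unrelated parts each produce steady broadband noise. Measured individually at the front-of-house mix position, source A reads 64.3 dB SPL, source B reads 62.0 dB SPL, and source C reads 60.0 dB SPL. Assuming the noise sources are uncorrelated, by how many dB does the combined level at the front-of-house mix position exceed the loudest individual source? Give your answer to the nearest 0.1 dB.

2.9 dB

Incoherent sources sum as intensities:
L_total = 10·log₁₀(10^(64.3/10) + 10^(62.0/10) + 10^(60.0/10)) = 67.22 dB SPL.
Excess over the loudest (64.3 dB): 67.22 − 64.3 = 2.9 dB.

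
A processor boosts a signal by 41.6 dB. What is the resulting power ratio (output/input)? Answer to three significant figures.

Power ratio = 10^(dB/10).
10^(41.6/10) = 10^(4.160) = 14500.

14500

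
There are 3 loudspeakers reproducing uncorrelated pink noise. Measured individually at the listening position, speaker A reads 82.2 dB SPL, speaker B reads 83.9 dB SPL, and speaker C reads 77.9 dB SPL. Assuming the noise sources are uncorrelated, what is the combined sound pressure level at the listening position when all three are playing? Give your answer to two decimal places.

Add the sources as powers (linear), then convert back to dB:
L_total = 10·log₁₀(10^(82.2/10) + 10^(83.9/10) + 10^(77.9/10)) = 10·log₁₀(473100000) = 86.75 dB SPL.

86.75 dB SPL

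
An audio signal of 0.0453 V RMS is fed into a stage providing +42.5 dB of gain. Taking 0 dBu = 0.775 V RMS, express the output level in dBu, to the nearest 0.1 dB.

+17.8 dBu

Input level: 20·log₁₀(0.0453/0.775) = -24.66 dBu.
Output: -24.66 + 42.5 = +17.8 dBu.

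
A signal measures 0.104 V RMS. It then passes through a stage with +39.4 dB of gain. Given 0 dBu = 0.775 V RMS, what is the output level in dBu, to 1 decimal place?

Input level: 20·log₁₀(0.104/0.775) = -17.45 dBu.
Output: -17.45 + 39.4 = +22.0 dBu.

+22.0 dBu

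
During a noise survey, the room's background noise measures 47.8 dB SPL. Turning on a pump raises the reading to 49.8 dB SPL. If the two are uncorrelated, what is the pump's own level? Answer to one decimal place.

45.5 dB SPL

Remove the background by subtracting linear intensities:
L_src = 10·log₁₀(10^(49.8/10) − 10^(47.8/10)) = 10·log₁₀(35240) = 45.5 dB SPL.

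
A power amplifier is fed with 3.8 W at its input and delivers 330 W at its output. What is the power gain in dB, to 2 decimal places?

19.39 dB

Power is a power quantity, so gain = 10·log₁₀(P_out/P_in).
10·log₁₀(330/3.8) = 10·log₁₀(86.84) = 19.39 dB.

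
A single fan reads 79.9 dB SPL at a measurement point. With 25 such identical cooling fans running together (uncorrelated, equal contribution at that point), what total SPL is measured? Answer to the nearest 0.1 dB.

93.9 dB SPL

25 equal incoherent sources raise the level by 10·log₁₀(25) = 13.98 dB.
L_total = 79.9 + 13.98 = 93.9 dB SPL.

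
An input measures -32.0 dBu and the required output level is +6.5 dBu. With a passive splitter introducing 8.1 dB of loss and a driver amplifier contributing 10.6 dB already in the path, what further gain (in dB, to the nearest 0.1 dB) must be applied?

The required make-up gain is the shortfall in the dB sum.
G = +6.5 − (-32.0) + 8.1 − 10.6 = 36.0 dB.

36.0 dB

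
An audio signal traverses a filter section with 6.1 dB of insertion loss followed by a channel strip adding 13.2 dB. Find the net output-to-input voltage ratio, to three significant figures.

Net gain = (−6.1) + 13.2 = 7.1 dB.
Voltage ratio = 10^(7.1/20) = 2.26.

2.26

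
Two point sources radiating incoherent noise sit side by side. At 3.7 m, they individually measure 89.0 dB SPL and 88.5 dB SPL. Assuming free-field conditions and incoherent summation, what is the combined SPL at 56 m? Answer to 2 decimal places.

Combined at 3.7 m: 10·log₁₀(10^(89.0/10)+10^(88.5/10)) = 91.767 dB SPL.
Then apply −20·log₁₀(56/3.7) = -23.600 dB → 68.17 dB SPL.

68.17 dB SPL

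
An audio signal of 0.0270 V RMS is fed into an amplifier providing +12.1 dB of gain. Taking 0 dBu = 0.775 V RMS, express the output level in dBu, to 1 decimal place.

Input level: 20·log₁₀(0.0270/0.775) = -29.16 dBu.
Output: -29.16 + 12.1 = -17.1 dBu.

-17.1 dBu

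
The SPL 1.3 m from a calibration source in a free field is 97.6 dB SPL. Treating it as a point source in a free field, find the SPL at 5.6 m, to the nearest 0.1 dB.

For a point source in a free field, ΔL = −20·log₁₀(d₂/d₁).
ΔL = −20·log₁₀(5.6/1.3) = -12.68 dB, so L₂ = 97.6 + (-12.68) = 84.9 dB SPL.

84.9 dB SPL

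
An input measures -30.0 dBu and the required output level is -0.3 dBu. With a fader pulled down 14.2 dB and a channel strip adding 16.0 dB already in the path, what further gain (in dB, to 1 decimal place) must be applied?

27.9 dB

The required make-up gain is the shortfall in the dB sum.
G = -0.3 − (-30.0) + 14.2 − 16.0 = 27.9 dB.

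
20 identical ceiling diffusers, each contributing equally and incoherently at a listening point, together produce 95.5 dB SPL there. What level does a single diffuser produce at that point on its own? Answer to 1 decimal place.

82.5 dB SPL

20 equal incoherent sources add 10·log₁₀(20) = 13.01 dB over one source.
L_one = 95.5 − 13.01 = 82.5 dB SPL.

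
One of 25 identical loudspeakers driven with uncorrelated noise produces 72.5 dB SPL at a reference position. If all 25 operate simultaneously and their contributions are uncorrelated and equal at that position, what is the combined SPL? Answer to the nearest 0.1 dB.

25 equal incoherent sources raise the level by 10·log₁₀(25) = 13.98 dB.
L_total = 72.5 + 13.98 = 86.5 dB SPL.

86.5 dB SPL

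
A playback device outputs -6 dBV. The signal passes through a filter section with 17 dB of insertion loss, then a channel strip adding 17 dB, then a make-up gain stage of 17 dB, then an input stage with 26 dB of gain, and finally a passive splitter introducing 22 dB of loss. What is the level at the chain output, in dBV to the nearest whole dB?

+15 dBV

In dB, series stages simply add:
-6 − 17 + 17 + 17 + 26 − 22 = +15 dBV.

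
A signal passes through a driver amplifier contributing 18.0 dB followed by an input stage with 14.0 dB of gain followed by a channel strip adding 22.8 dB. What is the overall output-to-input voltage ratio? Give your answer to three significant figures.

550

Net gain = 18.0 + 14.0 + 22.8 = 54.8 dB.
Voltage ratio = 10^(54.8/20) = 550.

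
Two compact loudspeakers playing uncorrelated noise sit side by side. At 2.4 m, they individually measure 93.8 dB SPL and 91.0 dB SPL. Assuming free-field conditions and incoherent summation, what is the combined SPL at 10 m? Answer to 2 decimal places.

Combined at 2.4 m: 10·log₁₀(10^(93.8/10)+10^(91.0/10)) = 95.632 dB SPL.
Then apply −20·log₁₀(10/2.4) = -12.396 dB → 83.24 dB SPL.

83.24 dB SPL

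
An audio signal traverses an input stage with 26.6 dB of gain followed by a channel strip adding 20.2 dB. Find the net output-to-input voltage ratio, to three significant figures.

Net gain = 26.6 + 20.2 = 46.8 dB.
Voltage ratio = 10^(46.8/20) = 219.

219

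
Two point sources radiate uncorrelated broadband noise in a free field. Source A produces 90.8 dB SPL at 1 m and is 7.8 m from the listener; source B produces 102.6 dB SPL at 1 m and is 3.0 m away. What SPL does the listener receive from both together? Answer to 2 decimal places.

At the listener: L_A = 90.8 − 20·log₁₀(7.8) = 72.958 dB; L_B = 102.6 − 20·log₁₀(3.0) = 93.058 dB.
Combined: 10·log₁₀(10^(72.958/10)+10^(93.058/10)) = 93.10 dB SPL.

93.10 dB SPL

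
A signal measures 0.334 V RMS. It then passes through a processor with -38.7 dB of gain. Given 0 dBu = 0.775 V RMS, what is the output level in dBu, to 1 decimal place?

Input level: 20·log₁₀(0.334/0.775) = -7.31 dBu.
Output: -7.31 − 38.7 = -46.0 dBu.

-46.0 dBu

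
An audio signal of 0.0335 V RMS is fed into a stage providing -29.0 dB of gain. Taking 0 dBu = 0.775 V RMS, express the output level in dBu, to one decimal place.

Input level: 20·log₁₀(0.0335/0.775) = -27.29 dBu.
Output: -27.29 − 29.0 = -56.3 dBu.

-56.3 dBu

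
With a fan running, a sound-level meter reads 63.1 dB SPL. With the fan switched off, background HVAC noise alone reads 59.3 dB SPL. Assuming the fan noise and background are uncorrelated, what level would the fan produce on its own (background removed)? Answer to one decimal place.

Remove the background by subtracting linear intensities:
L_src = 10·log₁₀(10^(63.1/10) − 10^(59.3/10)) = 10·log₁₀(1191000) = 60.8 dB SPL.

60.8 dB SPL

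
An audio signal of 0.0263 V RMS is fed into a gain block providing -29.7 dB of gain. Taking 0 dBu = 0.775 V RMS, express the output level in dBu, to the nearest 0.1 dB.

Input level: 20·log₁₀(0.0263/0.775) = -29.39 dBu.
Output: -29.39 − 29.7 = -59.1 dBu.

-59.1 dBu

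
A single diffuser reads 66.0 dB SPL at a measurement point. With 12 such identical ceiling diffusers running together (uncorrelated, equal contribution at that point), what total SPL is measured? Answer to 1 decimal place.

76.8 dB SPL

12 equal incoherent sources raise the level by 10·log₁₀(12) = 10.79 dB.
L_total = 66.0 + 10.79 = 76.8 dB SPL.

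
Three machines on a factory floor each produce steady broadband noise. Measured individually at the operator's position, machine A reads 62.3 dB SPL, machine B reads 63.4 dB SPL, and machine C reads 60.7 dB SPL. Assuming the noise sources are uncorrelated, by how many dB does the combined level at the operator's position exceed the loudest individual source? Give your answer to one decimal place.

3.6 dB

Incoherent sources sum as intensities:
L_total = 10·log₁₀(10^(62.3/10) + 10^(63.4/10) + 10^(60.7/10)) = 67.04 dB SPL.
Excess over the loudest (63.4 dB): 67.04 − 63.4 = 3.6 dB.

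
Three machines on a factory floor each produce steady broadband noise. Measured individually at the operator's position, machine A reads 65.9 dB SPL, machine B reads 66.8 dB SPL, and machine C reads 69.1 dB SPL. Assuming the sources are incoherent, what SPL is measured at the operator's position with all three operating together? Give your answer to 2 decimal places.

Add the sources as powers (linear), then convert back to dB:
L_total = 10·log₁₀(10^(65.9/10) + 10^(66.8/10) + 10^(69.1/10)) = 10·log₁₀(16810000) = 72.25 dB SPL.

72.25 dB SPL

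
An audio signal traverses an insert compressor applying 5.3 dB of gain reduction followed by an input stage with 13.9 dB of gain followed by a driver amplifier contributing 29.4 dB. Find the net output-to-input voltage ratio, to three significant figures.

Net gain = (−5.3) + 13.9 + 29.4 = 38.0 dB.
Voltage ratio = 10^(38.0/20) = 79.4.

79.4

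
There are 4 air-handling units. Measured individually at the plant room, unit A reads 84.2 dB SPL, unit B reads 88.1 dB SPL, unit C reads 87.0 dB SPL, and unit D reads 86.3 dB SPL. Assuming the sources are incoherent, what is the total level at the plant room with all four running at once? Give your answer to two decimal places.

Incoherent sources sum as intensities:
L_total = 10·log₁₀(10^(84.2/10) + 10^(88.1/10) + 10^(87.0/10) + 10^(86.3/10)) = 10·log₁₀(1836000000) = 92.64 dB SPL.

92.64 dB SPL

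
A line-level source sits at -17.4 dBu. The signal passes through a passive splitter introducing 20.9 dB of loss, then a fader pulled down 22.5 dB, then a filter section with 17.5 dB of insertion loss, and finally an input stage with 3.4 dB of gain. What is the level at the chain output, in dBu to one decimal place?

In dB, series stages simply add:
-17.4 − 20.9 − 22.5 − 17.5 + 3.4 = -74.9 dBu.

-74.9 dBu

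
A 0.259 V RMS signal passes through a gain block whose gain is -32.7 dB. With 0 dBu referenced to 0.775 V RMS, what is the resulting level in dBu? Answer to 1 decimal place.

-42.2 dBu

Input level: 20·log₁₀(0.259/0.775) = -9.52 dBu.
Output: -9.52 − 32.7 = -42.2 dBu.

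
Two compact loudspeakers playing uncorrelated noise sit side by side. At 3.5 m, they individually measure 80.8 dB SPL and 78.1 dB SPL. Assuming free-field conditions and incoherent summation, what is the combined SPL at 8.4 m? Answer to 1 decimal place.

75.1 dB SPL

Combined at 3.5 m: 10·log₁₀(10^(80.8/10)+10^(78.1/10)) = 82.67 dB SPL.
Then apply −20·log₁₀(8.4/3.5) = -7.60 dB → 75.1 dB SPL.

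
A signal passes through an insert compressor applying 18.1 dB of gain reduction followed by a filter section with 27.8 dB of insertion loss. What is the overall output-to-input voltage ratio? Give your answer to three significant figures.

Net gain = (−18.1) + (−27.8) = -45.9 dB.
Voltage ratio = 10^(-45.9/20) = 0.00507.

0.00507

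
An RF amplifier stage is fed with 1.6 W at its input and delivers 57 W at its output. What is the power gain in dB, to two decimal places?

Power ratio → dB uses the 10·log₁₀ form:
10·log₁₀(57/1.6) = 10·log₁₀(35.62) = 15.52 dB.

15.52 dB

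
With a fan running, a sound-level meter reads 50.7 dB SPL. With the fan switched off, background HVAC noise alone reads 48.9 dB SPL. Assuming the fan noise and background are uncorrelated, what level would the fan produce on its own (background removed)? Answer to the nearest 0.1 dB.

Background correction is a power subtraction:
L_src = 10·log₁₀(10^(50.7/10) − 10^(48.9/10)) = 10·log₁₀(39870) = 46.0 dB SPL.

46.0 dB SPL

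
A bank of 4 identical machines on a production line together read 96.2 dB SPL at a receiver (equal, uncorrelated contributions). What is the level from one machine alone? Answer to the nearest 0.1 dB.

90.2 dB SPL

4 equal incoherent sources add 10·log₁₀(4) = 6.02 dB over one source.
L_one = 96.2 − 6.02 = 90.2 dB SPL.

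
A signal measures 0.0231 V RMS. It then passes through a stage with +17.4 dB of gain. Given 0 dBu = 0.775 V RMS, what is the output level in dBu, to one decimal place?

Input level: 20·log₁₀(0.0231/0.775) = -30.51 dBu.
Output: -30.51 + 17.4 = -13.1 dBu.

-13.1 dBu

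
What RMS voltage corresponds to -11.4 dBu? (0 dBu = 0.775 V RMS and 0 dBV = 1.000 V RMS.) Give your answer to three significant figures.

0.209 V

V = 0.775 V × 10^(-11.4/20).
= 0.775 × 0.2692 = 0.209 V.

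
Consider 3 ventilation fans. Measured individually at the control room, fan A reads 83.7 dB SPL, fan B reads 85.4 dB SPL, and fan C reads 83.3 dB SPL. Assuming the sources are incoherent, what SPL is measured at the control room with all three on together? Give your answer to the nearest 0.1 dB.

Add the sources as powers (linear), then convert back to dB:
L_total = 10·log₁₀(10^(83.7/10) + 10^(85.4/10) + 10^(83.3/10)) = 10·log₁₀(795000000) = 89.0 dB SPL.

89.0 dB SPL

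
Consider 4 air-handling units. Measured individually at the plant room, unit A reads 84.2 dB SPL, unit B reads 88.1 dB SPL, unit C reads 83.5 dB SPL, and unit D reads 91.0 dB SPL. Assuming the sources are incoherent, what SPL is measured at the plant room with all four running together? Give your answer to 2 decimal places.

Add the sources as powers (linear), then convert back to dB:
L_total = 10·log₁₀(10^(84.2/10) + 10^(88.1/10) + 10^(83.5/10) + 10^(91.0/10)) = 10·log₁₀(2391000000) = 93.79 dB SPL.

93.79 dB SPL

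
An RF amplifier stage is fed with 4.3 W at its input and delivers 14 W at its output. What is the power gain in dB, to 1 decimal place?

5.1 dB

Power is a power quantity, so gain = 10·log₁₀(P_out/P_in).
10·log₁₀(14/4.3) = 10·log₁₀(3.256) = 5.1 dB.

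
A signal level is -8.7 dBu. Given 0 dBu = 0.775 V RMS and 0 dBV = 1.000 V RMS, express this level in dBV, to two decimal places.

-10.91 dBV

The offset between the scales is 20·log₁₀(0.775/1.000) = −2.214 dB.
So dBV = -8.7 − 2.214 = -10.91 dBV.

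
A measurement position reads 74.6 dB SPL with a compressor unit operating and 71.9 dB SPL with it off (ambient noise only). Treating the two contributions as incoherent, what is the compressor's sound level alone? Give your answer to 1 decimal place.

71.3 dB SPL

Subtract intensities: L_src = 10·log₁₀(10^(L_total/10) − 10^(L_bg/10)).
L_src = 10·log₁₀(10^(74.6/10) − 10^(71.9/10)) = 10·log₁₀(13350000) = 71.3 dB SPL.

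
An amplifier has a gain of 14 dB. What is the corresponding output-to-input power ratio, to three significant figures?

25.1

Power ratio = 10^(dB/10).
10^(14/10) = 10^(1.400) = 25.1.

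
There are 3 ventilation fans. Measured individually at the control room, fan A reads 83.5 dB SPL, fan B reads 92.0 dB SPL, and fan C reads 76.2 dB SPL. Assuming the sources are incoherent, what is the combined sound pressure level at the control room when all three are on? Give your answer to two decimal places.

92.67 dB SPL

Uncorrelated sources add in intensity (power), not in dB.
L_total = 10·log₁₀(10^(83.5/10) + 10^(92.0/10) + 10^(76.2/10)) = 10·log₁₀(1850000000) = 92.67 dB SPL.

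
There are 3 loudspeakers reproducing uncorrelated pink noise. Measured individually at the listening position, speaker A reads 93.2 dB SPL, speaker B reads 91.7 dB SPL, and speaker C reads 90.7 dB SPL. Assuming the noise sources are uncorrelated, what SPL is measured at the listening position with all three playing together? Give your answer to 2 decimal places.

96.76 dB SPL

Incoherent sources sum as intensities:
L_total = 10·log₁₀(10^(93.2/10) + 10^(91.7/10) + 10^(90.7/10)) = 10·log₁₀(4743000000) = 96.76 dB SPL.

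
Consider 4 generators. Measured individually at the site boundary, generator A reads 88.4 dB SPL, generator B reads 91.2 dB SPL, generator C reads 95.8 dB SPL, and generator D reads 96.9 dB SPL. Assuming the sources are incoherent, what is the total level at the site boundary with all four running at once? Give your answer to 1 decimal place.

Add the sources as powers (linear), then convert back to dB:
L_total = 10·log₁₀(10^(88.4/10) + 10^(91.2/10) + 10^(95.8/10) + 10^(96.9/10)) = 10·log₁₀(10710000000) = 100.3 dB SPL.

100.3 dB SPL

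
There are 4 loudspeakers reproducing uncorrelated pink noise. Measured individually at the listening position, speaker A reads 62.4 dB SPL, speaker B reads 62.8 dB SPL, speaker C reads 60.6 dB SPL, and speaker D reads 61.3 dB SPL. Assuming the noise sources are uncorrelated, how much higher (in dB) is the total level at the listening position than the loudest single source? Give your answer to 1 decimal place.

5.1 dB

Add the sources as powers (linear), then convert back to dB:
L_total = 10·log₁₀(10^(62.4/10) + 10^(62.8/10) + 10^(60.6/10) + 10^(61.3/10)) = 67.88 dB SPL.
Excess over the loudest (62.8 dB): 67.88 − 62.8 = 5.1 dB.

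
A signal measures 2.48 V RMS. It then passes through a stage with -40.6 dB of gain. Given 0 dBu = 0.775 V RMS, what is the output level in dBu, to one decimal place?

-30.5 dBu

Input level: 20·log₁₀(2.48/0.775) = 10.10 dBu.
Output: 10.10 − 40.6 = -30.5 dBu.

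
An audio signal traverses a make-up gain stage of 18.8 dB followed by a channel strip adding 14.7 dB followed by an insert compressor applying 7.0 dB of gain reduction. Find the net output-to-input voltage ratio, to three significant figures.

21.1

Net gain = 18.8 + 14.7 + (−7.0) = 26.5 dB.
Voltage ratio = 10^(26.5/20) = 21.1.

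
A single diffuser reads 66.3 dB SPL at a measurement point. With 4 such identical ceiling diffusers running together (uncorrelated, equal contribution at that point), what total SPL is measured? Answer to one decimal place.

72.3 dB SPL

4 equal incoherent sources raise the level by 10·log₁₀(4) = 6.02 dB.
L_total = 66.3 + 6.02 = 72.3 dB SPL.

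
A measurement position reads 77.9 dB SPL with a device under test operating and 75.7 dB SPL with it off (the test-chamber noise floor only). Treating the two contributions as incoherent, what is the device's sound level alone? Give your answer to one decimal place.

73.9 dB SPL

Remove the background by subtracting linear intensities:
L_src = 10·log₁₀(10^(77.9/10) − 10^(75.7/10)) = 10·log₁₀(24510000) = 73.9 dB SPL.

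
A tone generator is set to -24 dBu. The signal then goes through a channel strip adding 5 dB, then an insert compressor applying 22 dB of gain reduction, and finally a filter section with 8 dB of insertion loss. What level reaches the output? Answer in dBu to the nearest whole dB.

In dB, series stages simply add:
-24 + 5 − 22 − 8 = -49 dBu.

-49 dBu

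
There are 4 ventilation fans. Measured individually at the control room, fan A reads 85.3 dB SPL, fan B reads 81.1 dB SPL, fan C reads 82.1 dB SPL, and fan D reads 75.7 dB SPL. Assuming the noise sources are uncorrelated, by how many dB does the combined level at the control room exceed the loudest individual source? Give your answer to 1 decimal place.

Incoherent sources sum as intensities:
L_total = 10·log₁₀(10^(85.3/10) + 10^(81.1/10) + 10^(82.1/10) + 10^(75.7/10)) = 88.24 dB SPL.
Excess over the loudest (85.3 dB): 88.24 − 85.3 = 2.9 dB.

2.9 dB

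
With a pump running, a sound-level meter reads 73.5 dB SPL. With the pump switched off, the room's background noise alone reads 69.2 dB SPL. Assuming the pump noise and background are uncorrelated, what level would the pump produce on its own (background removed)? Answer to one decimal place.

Background correction is a power subtraction:
L_src = 10·log₁₀(10^(73.5/10) − 10^(69.2/10)) = 10·log₁₀(14070000) = 71.5 dB SPL.

71.5 dB SPL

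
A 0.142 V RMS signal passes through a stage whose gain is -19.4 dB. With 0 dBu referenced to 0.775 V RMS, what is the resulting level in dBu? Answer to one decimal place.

-34.1 dBu

Input level: 20·log₁₀(0.142/0.775) = -14.74 dBu.
Output: -14.74 − 19.4 = -34.1 dBu.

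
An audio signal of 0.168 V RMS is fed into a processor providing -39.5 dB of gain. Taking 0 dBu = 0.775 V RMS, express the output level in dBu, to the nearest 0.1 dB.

Input level: 20·log₁₀(0.168/0.775) = -13.28 dBu.
Output: -13.28 − 39.5 = -52.8 dBu.

-52.8 dBu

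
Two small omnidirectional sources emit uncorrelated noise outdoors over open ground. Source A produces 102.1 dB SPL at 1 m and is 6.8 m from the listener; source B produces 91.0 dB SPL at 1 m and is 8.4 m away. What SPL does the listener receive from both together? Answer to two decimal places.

At the listener: L_A = 102.1 − 20·log₁₀(6.8) = 85.450 dB; L_B = 91.0 − 20·log₁₀(8.4) = 72.514 dB.
Combined: 10·log₁₀(10^(85.450/10)+10^(72.514/10)) = 85.67 dB SPL.

85.67 dB SPL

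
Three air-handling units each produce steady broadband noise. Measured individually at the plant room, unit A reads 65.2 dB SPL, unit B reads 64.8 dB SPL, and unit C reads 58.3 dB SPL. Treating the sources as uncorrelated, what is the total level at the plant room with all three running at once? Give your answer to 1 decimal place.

68.5 dB SPL

Uncorrelated sources add in intensity (power), not in dB.
L_total = 10·log₁₀(10^(65.2/10) + 10^(64.8/10) + 10^(58.3/10)) = 10·log₁₀(7007000) = 68.5 dB SPL.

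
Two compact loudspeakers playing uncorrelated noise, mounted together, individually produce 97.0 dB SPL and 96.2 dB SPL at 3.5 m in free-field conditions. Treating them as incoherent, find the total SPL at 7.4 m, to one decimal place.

Combined at 3.5 m: 10·log₁₀(10^(97.0/10)+10^(96.2/10)) = 99.63 dB SPL.
Then apply −20·log₁₀(7.4/3.5) = -6.50 dB → 93.1 dB SPL.

93.1 dB SPL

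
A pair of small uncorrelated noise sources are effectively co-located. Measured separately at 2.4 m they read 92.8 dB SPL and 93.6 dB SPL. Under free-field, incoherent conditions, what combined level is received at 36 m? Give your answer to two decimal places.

Combined at 2.4 m: 10·log₁₀(10^(92.8/10)+10^(93.6/10)) = 96.229 dB SPL.
Then apply −20·log₁₀(36/2.4) = -23.522 dB → 72.71 dB SPL.

72.71 dB SPL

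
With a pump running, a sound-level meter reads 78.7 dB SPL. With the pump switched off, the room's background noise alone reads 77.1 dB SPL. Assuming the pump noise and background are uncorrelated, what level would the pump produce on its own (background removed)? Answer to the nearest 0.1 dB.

73.6 dB SPL

Subtract intensities: L_src = 10·log₁₀(10^(L_total/10) − 10^(L_bg/10)).
L_src = 10·log₁₀(10^(78.7/10) − 10^(77.1/10)) = 10·log₁₀(22840000) = 73.6 dB SPL.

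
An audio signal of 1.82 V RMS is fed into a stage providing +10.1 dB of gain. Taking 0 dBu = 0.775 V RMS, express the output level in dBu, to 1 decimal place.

Input level: 20·log₁₀(1.82/0.775) = 7.42 dBu.
Output: 7.42 + 10.1 = +17.5 dBu.

+17.5 dBu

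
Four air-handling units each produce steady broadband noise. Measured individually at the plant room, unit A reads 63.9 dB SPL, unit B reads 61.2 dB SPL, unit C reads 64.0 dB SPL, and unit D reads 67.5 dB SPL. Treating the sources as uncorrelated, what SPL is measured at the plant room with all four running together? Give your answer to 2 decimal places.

70.76 dB SPL

Add the sources as powers (linear), then convert back to dB:
L_total = 10·log₁₀(10^(63.9/10) + 10^(61.2/10) + 10^(64.0/10) + 10^(67.5/10)) = 10·log₁₀(11910000) = 70.76 dB SPL.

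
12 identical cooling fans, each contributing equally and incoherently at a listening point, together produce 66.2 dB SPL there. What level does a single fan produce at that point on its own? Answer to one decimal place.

55.4 dB SPL

12 equal incoherent sources add 10·log₁₀(12) = 10.79 dB over one source.
L_one = 66.2 − 10.79 = 55.4 dB SPL.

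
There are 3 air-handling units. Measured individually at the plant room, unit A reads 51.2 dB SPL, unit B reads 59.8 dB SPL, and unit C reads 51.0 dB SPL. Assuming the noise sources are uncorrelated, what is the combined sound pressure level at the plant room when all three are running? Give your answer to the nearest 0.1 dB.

60.8 dB SPL

Uncorrelated sources add in intensity (power), not in dB.
L_total = 10·log₁₀(10^(51.2/10) + 10^(59.8/10) + 10^(51.0/10)) = 10·log₁₀(1213000) = 60.8 dB SPL.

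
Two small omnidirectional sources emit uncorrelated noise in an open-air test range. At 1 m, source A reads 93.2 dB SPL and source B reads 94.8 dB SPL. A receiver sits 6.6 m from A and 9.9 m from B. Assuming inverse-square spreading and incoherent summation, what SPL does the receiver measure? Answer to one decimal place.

79.0 dB SPL

At the listener: L_A = 93.2 − 20·log₁₀(6.6) = 76.81 dB; L_B = 94.8 − 20·log₁₀(9.9) = 74.89 dB.
Combined: 10·log₁₀(10^(76.81/10)+10^(74.89/10)) = 79.0 dB SPL.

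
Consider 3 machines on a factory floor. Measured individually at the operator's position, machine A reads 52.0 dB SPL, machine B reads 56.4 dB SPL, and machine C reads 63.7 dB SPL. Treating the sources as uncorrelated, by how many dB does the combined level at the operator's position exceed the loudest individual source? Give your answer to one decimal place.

1.0 dB

Uncorrelated sources add in intensity (power), not in dB.
L_total = 10·log₁₀(10^(52.0/10) + 10^(56.4/10) + 10^(63.7/10)) = 64.68 dB SPL.
Excess over the loudest (63.7 dB): 64.68 − 63.7 = 1.0 dB.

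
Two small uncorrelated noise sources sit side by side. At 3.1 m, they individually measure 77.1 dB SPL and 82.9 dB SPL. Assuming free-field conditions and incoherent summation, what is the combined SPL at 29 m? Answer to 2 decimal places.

64.49 dB SPL

Combined at 3.1 m: 10·log₁₀(10^(77.1/10)+10^(82.9/10)) = 83.914 dB SPL.
Then apply −20·log₁₀(29/3.1) = -19.421 dB → 64.49 dB SPL.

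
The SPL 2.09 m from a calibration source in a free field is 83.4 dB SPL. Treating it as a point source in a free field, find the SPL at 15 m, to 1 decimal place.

Inverse-square spreading gives ΔL = −20·log₁₀(d₂/d₁).
ΔL = −20·log₁₀(15/2.09) = -17.12 dB, so L₂ = 83.4 + (-17.12) = 66.3 dB SPL.

66.3 dB SPL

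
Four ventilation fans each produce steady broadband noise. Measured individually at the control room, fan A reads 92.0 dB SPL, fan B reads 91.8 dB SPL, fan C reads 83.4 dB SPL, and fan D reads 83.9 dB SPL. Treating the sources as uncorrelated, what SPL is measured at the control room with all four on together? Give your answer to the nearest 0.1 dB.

Incoherent sources sum as intensities:
L_total = 10·log₁₀(10^(92.0/10) + 10^(91.8/10) + 10^(83.4/10) + 10^(83.9/10)) = 10·log₁₀(3563000000) = 95.5 dB SPL.

95.5 dB SPL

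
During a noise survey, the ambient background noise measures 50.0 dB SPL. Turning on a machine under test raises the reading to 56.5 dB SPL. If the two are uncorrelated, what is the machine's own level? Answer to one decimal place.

Remove the background by subtracting linear intensities:
L_src = 10·log₁₀(10^(56.5/10) − 10^(50.0/10)) = 10·log₁₀(346700) = 55.4 dB SPL.

55.4 dB SPL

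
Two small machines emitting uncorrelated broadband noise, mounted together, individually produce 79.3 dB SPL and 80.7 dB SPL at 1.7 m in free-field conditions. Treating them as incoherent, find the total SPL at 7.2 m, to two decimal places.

70.53 dB SPL

Combined at 1.7 m: 10·log₁₀(10^(79.3/10)+10^(80.7/10)) = 83.066 dB SPL.
Then apply −20·log₁₀(7.2/1.7) = -12.538 dB → 70.53 dB SPL.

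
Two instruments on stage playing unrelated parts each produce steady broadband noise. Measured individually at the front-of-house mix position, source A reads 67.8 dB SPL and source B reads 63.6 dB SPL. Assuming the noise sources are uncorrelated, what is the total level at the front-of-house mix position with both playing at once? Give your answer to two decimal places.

Uncorrelated sources add in intensity (power), not in dB.
L_total = 10·log₁₀(10^(67.8/10) + 10^(63.6/10)) = 10·log₁₀(8316000) = 69.20 dB SPL.

69.20 dB SPL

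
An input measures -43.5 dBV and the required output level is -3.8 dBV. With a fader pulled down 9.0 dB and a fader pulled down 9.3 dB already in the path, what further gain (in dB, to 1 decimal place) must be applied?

The required make-up gain is the shortfall in the dB sum.
G = -3.8 − (-43.5) + 9.0 + 9.3 = 58.0 dB.

58.0 dB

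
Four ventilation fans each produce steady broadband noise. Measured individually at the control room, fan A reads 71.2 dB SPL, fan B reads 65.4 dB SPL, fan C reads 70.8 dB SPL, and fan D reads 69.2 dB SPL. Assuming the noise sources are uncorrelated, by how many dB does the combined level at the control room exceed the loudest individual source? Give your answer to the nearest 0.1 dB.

Uncorrelated sources add in intensity (power), not in dB.
L_total = 10·log₁₀(10^(71.2/10) + 10^(65.4/10) + 10^(70.8/10) + 10^(69.2/10)) = 75.68 dB SPL.
Excess over the loudest (71.2 dB): 75.68 − 71.2 = 4.5 dB.

4.5 dB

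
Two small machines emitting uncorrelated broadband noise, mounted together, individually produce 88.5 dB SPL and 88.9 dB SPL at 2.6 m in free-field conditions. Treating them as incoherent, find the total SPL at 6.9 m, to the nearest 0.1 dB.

83.2 dB SPL

Combined at 2.6 m: 10·log₁₀(10^(88.5/10)+10^(88.9/10)) = 91.71 dB SPL.
Then apply −20·log₁₀(6.9/2.6) = -8.48 dB → 83.2 dB SPL.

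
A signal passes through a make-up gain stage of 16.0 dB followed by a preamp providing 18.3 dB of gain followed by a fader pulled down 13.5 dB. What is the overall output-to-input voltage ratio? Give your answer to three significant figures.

Net gain = 16.0 + 18.3 + (−13.5) = 20.8 dB.
Voltage ratio = 10^(20.8/20) = 11.0.

11.0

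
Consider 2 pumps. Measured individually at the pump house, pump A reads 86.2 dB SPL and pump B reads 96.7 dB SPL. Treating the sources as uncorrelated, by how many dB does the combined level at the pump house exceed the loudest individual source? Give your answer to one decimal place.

0.4 dB

Incoherent sources sum as intensities:
L_total = 10·log₁₀(10^(86.2/10) + 10^(96.7/10)) = 97.07 dB SPL.
Excess over the loudest (96.7 dB): 97.07 − 96.7 = 0.4 dB.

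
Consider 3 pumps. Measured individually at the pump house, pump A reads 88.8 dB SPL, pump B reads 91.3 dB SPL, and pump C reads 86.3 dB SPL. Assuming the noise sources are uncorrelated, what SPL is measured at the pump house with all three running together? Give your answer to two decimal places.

94.04 dB SPL

Incoherent sources sum as intensities:
L_total = 10·log₁₀(10^(88.8/10) + 10^(91.3/10) + 10^(86.3/10)) = 10·log₁₀(2534000000) = 94.04 dB SPL.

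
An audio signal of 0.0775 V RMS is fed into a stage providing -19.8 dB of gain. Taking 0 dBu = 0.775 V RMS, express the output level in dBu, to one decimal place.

-39.8 dBu

Input level: 20·log₁₀(0.0775/0.775) = -20.00 dBu.
Output: -20.00 − 19.8 = -39.8 dBu.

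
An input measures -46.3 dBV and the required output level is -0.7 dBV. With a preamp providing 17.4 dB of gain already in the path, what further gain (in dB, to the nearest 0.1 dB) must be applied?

28.2 dB

The required make-up gain is the shortfall in the dB sum.
G = -0.7 − (-46.3) − 17.4 = 28.2 dB.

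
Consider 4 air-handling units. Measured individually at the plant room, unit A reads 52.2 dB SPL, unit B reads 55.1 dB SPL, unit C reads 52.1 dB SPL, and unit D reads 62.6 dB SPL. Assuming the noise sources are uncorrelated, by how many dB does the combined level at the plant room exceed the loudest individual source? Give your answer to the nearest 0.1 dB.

Uncorrelated sources add in intensity (power), not in dB.
L_total = 10·log₁₀(10^(52.2/10) + 10^(55.1/10) + 10^(52.1/10) + 10^(62.6/10)) = 63.93 dB SPL.
Excess over the loudest (62.6 dB): 63.93 − 62.6 = 1.3 dB.

1.3 dB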